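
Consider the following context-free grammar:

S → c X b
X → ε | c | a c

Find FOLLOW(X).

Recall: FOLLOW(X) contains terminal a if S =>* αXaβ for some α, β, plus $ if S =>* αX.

We compute FOLLOW(X) using the standard algorithm.
FOLLOW(S) starts with {$}.
FIRST(S) = {c}
FIRST(X) = {a, c, ε}
FOLLOW(S) = {$}
FOLLOW(X) = {b}
Therefore, FOLLOW(X) = {b}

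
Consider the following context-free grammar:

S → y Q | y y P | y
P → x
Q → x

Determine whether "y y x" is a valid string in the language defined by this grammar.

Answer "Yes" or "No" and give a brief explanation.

Yes - a valid derivation exists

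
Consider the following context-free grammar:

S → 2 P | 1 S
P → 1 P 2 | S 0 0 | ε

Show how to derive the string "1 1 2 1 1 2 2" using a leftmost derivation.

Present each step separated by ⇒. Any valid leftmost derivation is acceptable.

S ⇒ 1 S ⇒ 1 1 S ⇒ 1 1 2 P ⇒ 1 1 2 1 P 2 ⇒ 1 1 2 1 1 P 2 2 ⇒ 1 1 2 1 1 2 2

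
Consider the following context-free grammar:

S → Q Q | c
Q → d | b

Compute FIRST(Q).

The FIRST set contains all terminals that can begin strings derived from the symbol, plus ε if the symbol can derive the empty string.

We compute FIRST(Q) using the standard algorithm.
FIRST(Q) = {b, d}
FIRST(S) = {b, c, d}
Therefore, FIRST(Q) = {b, d}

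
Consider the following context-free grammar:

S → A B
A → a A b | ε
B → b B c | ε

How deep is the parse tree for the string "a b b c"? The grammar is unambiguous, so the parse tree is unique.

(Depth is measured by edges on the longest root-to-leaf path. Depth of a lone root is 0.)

3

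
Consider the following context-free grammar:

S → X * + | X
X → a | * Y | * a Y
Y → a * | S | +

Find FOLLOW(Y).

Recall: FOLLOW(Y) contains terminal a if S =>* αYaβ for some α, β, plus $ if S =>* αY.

We compute FOLLOW(Y) using the standard algorithm.
FOLLOW(S) starts with {$}.
FIRST(S) = {*, a}
FIRST(X) = {*, a}
FIRST(Y) = {*, +, a}
FOLLOW(S) = {$, *}
FOLLOW(X) = {$, *}
FOLLOW(Y) = {$, *}
Therefore, FOLLOW(Y) = {$, *}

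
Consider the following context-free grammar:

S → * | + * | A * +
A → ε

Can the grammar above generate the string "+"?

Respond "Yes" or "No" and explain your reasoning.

No - no valid derivation exists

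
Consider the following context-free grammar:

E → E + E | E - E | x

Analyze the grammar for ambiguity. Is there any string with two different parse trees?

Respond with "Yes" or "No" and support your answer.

Yes - the string 'x - x + x - x + x' has two distinct parse trees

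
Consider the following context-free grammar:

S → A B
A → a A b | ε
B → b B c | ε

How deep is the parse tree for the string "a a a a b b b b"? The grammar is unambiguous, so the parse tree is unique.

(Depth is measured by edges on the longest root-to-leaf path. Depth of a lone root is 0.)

6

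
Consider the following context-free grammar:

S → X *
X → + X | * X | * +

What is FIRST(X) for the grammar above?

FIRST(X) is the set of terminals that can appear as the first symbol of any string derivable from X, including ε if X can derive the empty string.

We compute FIRST(X) using the standard algorithm.
FIRST(S) = {*, +}
FIRST(X) = {*, +}
Therefore, FIRST(X) = {*, +}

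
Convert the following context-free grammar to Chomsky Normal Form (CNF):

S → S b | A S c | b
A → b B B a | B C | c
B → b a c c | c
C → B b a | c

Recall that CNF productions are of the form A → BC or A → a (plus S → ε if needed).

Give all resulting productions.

TB → b; TC → c; S → b; TA → a; A → c; B → c; C → c; S → S TB; S → A X0; X0 → S TC; A → TB X1; X1 → B X2; X2 → B TA; A → B C; B → TB X3; X3 → TA X4; X4 → TC TC; C → B X5; X5 → TB TA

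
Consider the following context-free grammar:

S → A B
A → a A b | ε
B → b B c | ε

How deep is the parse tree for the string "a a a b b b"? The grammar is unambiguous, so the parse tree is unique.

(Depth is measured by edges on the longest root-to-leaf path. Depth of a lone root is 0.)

5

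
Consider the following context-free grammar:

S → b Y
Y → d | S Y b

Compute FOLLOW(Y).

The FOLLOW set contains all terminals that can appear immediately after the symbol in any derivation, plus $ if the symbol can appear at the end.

We compute FOLLOW(Y) using the standard algorithm.
FOLLOW(S) starts with {$}.
FIRST(S) = {b}
FIRST(Y) = {b, d}
FOLLOW(S) = {$, b, d}
FOLLOW(Y) = {$, b, d}
Therefore, FOLLOW(Y) = {$, b, d}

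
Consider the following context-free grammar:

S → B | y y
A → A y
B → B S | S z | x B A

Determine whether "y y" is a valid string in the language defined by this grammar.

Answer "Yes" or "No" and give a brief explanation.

Yes - a valid derivation exists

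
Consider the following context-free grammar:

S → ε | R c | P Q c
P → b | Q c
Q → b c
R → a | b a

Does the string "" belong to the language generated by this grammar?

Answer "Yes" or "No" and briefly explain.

Yes - a valid derivation exists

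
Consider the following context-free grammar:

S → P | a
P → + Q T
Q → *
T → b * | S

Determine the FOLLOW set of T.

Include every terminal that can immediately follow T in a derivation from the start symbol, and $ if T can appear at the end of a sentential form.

We compute FOLLOW(T) using the standard algorithm.
FOLLOW(S) starts with {$}.
FIRST(P) = {+}
FIRST(Q) = {*}
FIRST(S) = {+, a}
FIRST(T) = {+, a, b}
FOLLOW(P) = {$}
FOLLOW(Q) = {+, a, b}
FOLLOW(S) = {$}
FOLLOW(T) = {$}
Therefore, FOLLOW(T) = {$}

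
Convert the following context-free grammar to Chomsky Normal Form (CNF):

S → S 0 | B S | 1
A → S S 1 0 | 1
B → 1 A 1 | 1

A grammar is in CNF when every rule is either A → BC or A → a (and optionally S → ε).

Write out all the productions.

T0 → 0; S → 1; T1 → 1; A → 1; B → 1; S → S T0; S → B S; A → S X0; X0 → S X1; X1 → T1 T0; B → T1 X2; X2 → A T1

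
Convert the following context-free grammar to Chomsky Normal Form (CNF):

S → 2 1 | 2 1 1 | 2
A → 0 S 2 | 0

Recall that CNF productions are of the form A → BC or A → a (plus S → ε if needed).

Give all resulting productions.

T2 → 2; T1 → 1; S → 2; T0 → 0; A → 0; S → T2 T1; S → T2 X0; X0 → T1 T1; A → T0 X1; X1 → S T2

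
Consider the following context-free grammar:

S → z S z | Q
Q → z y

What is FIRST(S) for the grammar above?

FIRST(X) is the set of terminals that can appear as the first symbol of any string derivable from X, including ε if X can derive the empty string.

We compute FIRST(S) using the standard algorithm.
FIRST(Q) = {z}
FIRST(S) = {z}
Therefore, FIRST(S) = {z}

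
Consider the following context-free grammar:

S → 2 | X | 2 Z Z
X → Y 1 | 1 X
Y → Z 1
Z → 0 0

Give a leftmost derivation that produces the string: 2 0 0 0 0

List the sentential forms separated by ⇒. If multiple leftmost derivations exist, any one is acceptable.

S ⇒ 2 Z Z ⇒ 2 0 0 Z ⇒ 2 0 0 0 0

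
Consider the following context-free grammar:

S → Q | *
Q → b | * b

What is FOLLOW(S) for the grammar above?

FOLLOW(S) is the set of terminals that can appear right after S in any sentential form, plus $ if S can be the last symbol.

We compute FOLLOW(S) using the standard algorithm.
FOLLOW(S) starts with {$}.
FIRST(Q) = {*, b}
FIRST(S) = {*, b}
FOLLOW(Q) = {$}
FOLLOW(S) = {$}
Therefore, FOLLOW(S) = {$}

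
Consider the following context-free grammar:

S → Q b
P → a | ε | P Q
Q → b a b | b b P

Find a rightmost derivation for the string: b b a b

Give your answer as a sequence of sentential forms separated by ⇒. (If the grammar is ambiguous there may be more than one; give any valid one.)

S ⇒ Q b ⇒ b b P b ⇒ b b a b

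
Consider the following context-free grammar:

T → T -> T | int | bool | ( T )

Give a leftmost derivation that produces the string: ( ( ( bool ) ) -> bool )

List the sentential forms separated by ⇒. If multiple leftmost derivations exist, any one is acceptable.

T ⇒ ( T ) ⇒ ( T -> T ) ⇒ ( ( T ) -> T ) ⇒ ( ( ( T ) ) -> T ) ⇒ ( ( ( bool ) ) -> T ) ⇒ ( ( ( bool ) ) -> bool )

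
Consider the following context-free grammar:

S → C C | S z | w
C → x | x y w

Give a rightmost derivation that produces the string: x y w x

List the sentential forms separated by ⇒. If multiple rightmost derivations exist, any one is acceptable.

S ⇒ C C ⇒ C x ⇒ x y w x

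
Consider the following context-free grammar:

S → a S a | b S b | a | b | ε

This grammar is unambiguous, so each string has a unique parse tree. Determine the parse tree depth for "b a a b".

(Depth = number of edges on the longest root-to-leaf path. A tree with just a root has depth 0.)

3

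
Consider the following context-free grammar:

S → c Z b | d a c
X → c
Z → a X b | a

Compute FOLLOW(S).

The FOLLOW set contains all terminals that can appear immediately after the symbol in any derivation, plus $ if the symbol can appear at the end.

We compute FOLLOW(S) using the standard algorithm.
FOLLOW(S) starts with {$}.
FIRST(S) = {c, d}
FIRST(X) = {c}
FIRST(Z) = {a}
FOLLOW(S) = {$}
FOLLOW(X) = {b}
FOLLOW(Z) = {b}
Therefore, FOLLOW(S) = {$}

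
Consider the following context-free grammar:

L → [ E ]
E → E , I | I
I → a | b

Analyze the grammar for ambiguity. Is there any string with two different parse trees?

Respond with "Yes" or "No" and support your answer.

No - the grammar is unambiguous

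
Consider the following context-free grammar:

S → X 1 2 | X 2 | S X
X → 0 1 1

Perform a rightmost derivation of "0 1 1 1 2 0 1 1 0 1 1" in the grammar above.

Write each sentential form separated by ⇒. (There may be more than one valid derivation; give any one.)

S ⇒ S X ⇒ S 0 1 1 ⇒ S X 0 1 1 ⇒ S 0 1 1 0 1 1 ⇒ X 1 2 0 1 1 0 1 1 ⇒ 0 1 1 1 2 0 1 1 0 1 1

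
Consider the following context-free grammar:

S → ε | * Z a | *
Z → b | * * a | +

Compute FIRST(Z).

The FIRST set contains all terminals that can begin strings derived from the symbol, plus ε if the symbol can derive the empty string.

We compute FIRST(Z) using the standard algorithm.
FIRST(S) = {*, ε}
FIRST(Z) = {*, +, b}
Therefore, FIRST(Z) = {*, +, b}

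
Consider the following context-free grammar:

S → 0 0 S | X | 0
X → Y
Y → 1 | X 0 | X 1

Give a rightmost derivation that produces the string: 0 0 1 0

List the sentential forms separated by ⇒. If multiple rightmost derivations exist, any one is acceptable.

S ⇒ 0 0 S ⇒ 0 0 X ⇒ 0 0 Y ⇒ 0 0 X 0 ⇒ 0 0 Y 0 ⇒ 0 0 1 0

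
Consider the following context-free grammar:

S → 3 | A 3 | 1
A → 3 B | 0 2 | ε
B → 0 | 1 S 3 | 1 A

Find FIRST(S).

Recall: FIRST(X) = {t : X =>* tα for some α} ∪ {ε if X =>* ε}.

We compute FIRST(S) using the standard algorithm.
FIRST(A) = {0, 3, ε}
FIRST(B) = {0, 1}
FIRST(S) = {0, 1, 3}
Therefore, FIRST(S) = {0, 1, 3}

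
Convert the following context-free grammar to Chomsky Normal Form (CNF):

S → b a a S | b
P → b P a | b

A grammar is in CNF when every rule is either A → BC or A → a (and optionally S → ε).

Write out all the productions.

TB → b; TA → a; S → b; P → b; S → TB X0; X0 → TA X1; X1 → TA S; P → TB X2; X2 → P TA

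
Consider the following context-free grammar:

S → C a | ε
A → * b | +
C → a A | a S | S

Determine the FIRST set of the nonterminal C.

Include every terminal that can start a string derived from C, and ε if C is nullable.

We compute FIRST(C) using the standard algorithm.
FIRST(A) = {*, +}
FIRST(C) = {a, ε}
FIRST(S) = {a, ε}
Therefore, FIRST(C) = {a, ε}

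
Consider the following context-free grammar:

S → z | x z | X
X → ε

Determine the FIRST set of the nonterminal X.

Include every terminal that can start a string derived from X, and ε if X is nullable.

We compute FIRST(X) using the standard algorithm.
FIRST(S) = {x, z, ε}
FIRST(X) = {ε}
Therefore, FIRST(X) = {ε}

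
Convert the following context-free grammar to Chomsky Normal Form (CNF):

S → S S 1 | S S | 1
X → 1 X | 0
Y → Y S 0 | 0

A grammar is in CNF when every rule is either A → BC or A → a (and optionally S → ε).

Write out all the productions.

T1 → 1; S → 1; X → 0; T0 → 0; Y → 0; S → S X0; X0 → S T1; S → S S; X → T1 X; Y → Y X1; X1 → S T0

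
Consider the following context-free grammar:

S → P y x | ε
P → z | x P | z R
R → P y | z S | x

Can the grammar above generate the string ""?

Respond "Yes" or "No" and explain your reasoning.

Yes - a valid derivation exists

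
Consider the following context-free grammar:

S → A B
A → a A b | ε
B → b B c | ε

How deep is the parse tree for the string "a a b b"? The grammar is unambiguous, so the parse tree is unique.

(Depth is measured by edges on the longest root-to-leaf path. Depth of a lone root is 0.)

4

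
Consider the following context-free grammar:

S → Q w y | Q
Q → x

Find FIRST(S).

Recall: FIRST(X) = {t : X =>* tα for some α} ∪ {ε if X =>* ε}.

We compute FIRST(S) using the standard algorithm.
FIRST(Q) = {x}
FIRST(S) = {x}
Therefore, FIRST(S) = {x}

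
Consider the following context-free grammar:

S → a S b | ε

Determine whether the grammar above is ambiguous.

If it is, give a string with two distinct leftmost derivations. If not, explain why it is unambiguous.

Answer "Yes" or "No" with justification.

No - the grammar is unambiguous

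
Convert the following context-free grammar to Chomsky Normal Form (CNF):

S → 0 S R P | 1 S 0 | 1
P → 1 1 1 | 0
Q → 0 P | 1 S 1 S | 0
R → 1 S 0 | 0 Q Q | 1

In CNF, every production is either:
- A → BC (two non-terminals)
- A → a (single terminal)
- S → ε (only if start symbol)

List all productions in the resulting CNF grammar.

T0 → 0; T1 → 1; S → 1; P → 0; Q → 0; R → 1; S → T0 X0; X0 → S X1; X1 → R P; S → T1 X2; X2 → S T0; P → T1 X3; X3 → T1 T1; Q → T0 P; Q → T1 X4; X4 → S X5; X5 → T1 S; R → T1 X6; X6 → S T0; R → T0 X7; X7 → Q Q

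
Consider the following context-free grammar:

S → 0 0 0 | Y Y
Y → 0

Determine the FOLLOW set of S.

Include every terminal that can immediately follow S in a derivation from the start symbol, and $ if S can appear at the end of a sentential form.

We compute FOLLOW(S) using the standard algorithm.
FOLLOW(S) starts with {$}.
FIRST(S) = {0}
FIRST(Y) = {0}
FOLLOW(S) = {$}
FOLLOW(Y) = {$, 0}
Therefore, FOLLOW(S) = {$}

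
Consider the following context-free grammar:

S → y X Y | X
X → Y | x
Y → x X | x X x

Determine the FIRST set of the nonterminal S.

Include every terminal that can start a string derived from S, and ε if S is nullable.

We compute FIRST(S) using the standard algorithm.
FIRST(S) = {x, y}
FIRST(X) = {x}
FIRST(Y) = {x}
Therefore, FIRST(S) = {x, y}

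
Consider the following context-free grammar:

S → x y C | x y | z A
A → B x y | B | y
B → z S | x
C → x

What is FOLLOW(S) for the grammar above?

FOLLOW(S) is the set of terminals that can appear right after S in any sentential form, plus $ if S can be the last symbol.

We compute FOLLOW(S) using the standard algorithm.
FOLLOW(S) starts with {$}.
FIRST(A) = {x, y, z}
FIRST(B) = {x, z}
FIRST(C) = {x}
FIRST(S) = {x, z}
FOLLOW(A) = {$, x}
FOLLOW(B) = {$, x}
FOLLOW(C) = {$, x}
FOLLOW(S) = {$, x}
Therefore, FOLLOW(S) = {$, x}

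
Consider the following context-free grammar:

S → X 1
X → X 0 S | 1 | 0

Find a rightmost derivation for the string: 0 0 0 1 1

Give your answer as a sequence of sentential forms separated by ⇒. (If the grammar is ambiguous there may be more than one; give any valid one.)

S ⇒ X 1 ⇒ X 0 S 1 ⇒ X 0 X 1 1 ⇒ X 0 0 1 1 ⇒ 0 0 0 1 1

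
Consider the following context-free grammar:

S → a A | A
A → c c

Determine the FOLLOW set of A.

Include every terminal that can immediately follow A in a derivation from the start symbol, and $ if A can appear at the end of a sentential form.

We compute FOLLOW(A) using the standard algorithm.
FOLLOW(S) starts with {$}.
FIRST(A) = {c}
FIRST(S) = {a, c}
FOLLOW(A) = {$}
FOLLOW(S) = {$}
Therefore, FOLLOW(A) = {$}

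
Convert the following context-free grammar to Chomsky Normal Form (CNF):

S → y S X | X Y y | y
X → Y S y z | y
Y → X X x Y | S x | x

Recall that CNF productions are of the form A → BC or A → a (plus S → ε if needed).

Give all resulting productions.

TY → y; S → y; TZ → z; X → y; TX → x; Y → x; S → TY X0; X0 → S X; S → X X1; X1 → Y TY; X → Y X2; X2 → S X3; X3 → TY TZ; Y → X X4; X4 → X X5; X5 → TX Y; Y → S TX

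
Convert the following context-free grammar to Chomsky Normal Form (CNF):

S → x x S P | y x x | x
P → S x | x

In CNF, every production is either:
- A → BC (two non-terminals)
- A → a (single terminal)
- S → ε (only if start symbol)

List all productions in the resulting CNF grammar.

TX → x; TY → y; S → x; P → x; S → TX X0; X0 → TX X1; X1 → S P; S → TY X2; X2 → TX TX; P → S TX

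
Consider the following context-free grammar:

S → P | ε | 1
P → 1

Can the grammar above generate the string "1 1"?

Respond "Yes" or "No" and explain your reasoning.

No - no valid derivation exists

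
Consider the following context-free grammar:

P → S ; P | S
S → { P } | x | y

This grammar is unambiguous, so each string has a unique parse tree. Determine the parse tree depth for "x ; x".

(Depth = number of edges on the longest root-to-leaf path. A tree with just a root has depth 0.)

3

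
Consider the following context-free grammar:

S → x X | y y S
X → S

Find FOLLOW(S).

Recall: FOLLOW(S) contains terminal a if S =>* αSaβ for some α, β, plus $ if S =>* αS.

We compute FOLLOW(S) using the standard algorithm.
FOLLOW(S) starts with {$}.
FIRST(S) = {x, y}
FIRST(X) = {x, y}
FOLLOW(S) = {$}
FOLLOW(X) = {$}
Therefore, FOLLOW(S) = {$}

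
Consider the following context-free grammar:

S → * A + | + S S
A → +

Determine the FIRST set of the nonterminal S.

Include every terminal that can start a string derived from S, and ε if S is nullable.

We compute FIRST(S) using the standard algorithm.
FIRST(A) = {+}
FIRST(S) = {*, +}
Therefore, FIRST(S) = {*, +}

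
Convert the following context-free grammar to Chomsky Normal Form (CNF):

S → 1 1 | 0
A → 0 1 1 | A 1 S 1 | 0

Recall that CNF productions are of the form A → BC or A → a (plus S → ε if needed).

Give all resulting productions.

T1 → 1; S → 0; T0 → 0; A → 0; S → T1 T1; A → T0 X0; X0 → T1 T1; A → A X1; X1 → T1 X2; X2 → S T1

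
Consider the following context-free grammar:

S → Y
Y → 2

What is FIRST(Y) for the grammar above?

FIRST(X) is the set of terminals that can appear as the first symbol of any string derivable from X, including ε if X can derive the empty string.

We compute FIRST(Y) using the standard algorithm.
FIRST(S) = {2}
FIRST(Y) = {2}
Therefore, FIRST(Y) = {2}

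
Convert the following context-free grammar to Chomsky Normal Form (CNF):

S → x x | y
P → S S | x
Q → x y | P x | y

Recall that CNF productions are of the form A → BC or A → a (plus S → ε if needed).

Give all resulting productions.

TX → x; S → y; P → x; TY → y; Q → y; S → TX TX; P → S S; Q → TX TY; Q → P TX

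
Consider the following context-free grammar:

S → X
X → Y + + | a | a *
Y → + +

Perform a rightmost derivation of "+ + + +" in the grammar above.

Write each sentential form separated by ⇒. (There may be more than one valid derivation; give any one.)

S ⇒ X ⇒ Y + + ⇒ + + + +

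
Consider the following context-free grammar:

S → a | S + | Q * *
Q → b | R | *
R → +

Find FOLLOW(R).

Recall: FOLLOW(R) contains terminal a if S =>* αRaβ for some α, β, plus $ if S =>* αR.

We compute FOLLOW(R) using the standard algorithm.
FOLLOW(S) starts with {$}.
FIRST(Q) = {*, +, b}
FIRST(R) = {+}
FIRST(S) = {*, +, a, b}
FOLLOW(Q) = {*}
FOLLOW(R) = {*}
FOLLOW(S) = {$, +}
Therefore, FOLLOW(R) = {*}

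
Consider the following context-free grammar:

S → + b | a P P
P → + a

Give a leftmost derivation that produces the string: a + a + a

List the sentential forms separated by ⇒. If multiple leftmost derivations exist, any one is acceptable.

S ⇒ a P P ⇒ a + a P ⇒ a + a + a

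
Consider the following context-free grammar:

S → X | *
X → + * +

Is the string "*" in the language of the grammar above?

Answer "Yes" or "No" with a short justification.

Yes - a valid derivation exists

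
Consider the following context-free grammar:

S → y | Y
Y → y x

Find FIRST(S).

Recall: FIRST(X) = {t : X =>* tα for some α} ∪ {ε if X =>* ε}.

We compute FIRST(S) using the standard algorithm.
FIRST(S) = {y}
FIRST(Y) = {y}
Therefore, FIRST(S) = {y}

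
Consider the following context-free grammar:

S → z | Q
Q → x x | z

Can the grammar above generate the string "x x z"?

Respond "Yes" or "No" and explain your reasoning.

No - no valid derivation exists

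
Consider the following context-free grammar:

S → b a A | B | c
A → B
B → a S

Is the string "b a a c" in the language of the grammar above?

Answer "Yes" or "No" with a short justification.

Yes - a valid derivation exists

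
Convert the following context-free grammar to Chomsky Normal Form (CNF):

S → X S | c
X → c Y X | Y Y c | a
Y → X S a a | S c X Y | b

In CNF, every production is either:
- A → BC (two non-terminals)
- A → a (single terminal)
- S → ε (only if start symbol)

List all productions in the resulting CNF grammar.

S → c; TC → c; X → a; TA → a; Y → b; S → X S; X → TC X0; X0 → Y X; X → Y X1; X1 → Y TC; Y → X X2; X2 → S X3; X3 → TA TA; Y → S X4; X4 → TC X5; X5 → X Y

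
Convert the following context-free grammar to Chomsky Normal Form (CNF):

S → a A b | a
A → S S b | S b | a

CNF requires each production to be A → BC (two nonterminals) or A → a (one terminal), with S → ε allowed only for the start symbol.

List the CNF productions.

TA → a; TB → b; S → a; A → a; S → TA X0; X0 → A TB; A → S X1; X1 → S TB; A → S TB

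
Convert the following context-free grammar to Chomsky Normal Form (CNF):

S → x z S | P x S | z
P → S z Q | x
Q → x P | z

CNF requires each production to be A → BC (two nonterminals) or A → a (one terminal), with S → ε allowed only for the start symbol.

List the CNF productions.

TX → x; TZ → z; S → z; P → x; Q → z; S → TX X0; X0 → TZ S; S → P X1; X1 → TX S; P → S X2; X2 → TZ Q; Q → TX P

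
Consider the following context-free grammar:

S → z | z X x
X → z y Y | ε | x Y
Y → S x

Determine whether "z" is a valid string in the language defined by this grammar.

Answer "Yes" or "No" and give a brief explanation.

Yes - a valid derivation exists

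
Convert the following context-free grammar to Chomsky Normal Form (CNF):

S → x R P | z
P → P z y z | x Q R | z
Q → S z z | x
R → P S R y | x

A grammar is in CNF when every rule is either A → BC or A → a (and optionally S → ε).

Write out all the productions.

TX → x; S → z; TZ → z; TY → y; P → z; Q → x; R → x; S → TX X0; X0 → R P; P → P X1; X1 → TZ X2; X2 → TY TZ; P → TX X3; X3 → Q R; Q → S X4; X4 → TZ TZ; R → P X5; X5 → S X6; X6 → R TY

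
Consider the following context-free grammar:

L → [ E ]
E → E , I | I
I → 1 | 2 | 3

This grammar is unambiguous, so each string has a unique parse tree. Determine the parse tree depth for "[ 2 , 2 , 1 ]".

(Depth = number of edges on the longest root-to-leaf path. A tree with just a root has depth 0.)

5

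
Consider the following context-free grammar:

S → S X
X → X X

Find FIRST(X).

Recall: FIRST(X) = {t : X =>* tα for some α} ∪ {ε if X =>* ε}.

We compute FIRST(X) using the standard algorithm.
FIRST(S) = {}
FIRST(X) = {}
Therefore, FIRST(X) = {}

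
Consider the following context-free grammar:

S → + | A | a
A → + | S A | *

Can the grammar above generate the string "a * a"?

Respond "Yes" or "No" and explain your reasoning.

No - no valid derivation exists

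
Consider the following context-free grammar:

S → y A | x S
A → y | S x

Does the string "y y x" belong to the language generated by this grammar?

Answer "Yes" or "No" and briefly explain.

No - no valid derivation exists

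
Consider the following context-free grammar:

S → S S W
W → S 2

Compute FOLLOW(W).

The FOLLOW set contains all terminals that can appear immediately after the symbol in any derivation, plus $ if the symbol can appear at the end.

We compute FOLLOW(W) using the standard algorithm.
FOLLOW(S) starts with {$}.
FIRST(S) = {}
FIRST(W) = {}
FOLLOW(S) = {$, 2}
FOLLOW(W) = {$, 2}
Therefore, FOLLOW(W) = {$, 2}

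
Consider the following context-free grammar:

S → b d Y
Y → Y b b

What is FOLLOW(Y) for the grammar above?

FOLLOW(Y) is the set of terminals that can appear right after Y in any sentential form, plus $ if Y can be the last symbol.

We compute FOLLOW(Y) using the standard algorithm.
FOLLOW(S) starts with {$}.
FIRST(S) = {b}
FIRST(Y) = {}
FOLLOW(S) = {$}
FOLLOW(Y) = {$, b}
Therefore, FOLLOW(Y) = {$, b}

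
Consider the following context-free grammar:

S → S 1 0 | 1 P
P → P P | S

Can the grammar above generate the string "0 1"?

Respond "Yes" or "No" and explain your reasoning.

No - no valid derivation exists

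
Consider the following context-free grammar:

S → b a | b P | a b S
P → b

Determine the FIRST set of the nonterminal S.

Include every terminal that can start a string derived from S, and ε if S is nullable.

We compute FIRST(S) using the standard algorithm.
FIRST(P) = {b}
FIRST(S) = {a, b}
Therefore, FIRST(S) = {a, b}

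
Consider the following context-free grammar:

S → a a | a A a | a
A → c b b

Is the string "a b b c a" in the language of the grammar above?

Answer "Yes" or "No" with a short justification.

No - no valid derivation exists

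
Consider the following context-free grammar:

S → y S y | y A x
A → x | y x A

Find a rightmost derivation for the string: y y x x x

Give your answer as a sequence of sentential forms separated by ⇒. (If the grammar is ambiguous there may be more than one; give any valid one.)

S ⇒ y A x ⇒ y y x A x ⇒ y y x x x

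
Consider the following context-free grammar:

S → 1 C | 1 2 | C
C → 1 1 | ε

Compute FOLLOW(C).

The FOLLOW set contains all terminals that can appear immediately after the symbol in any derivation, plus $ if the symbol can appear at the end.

We compute FOLLOW(C) using the standard algorithm.
FOLLOW(S) starts with {$}.
FIRST(C) = {1, ε}
FIRST(S) = {1, ε}
FOLLOW(C) = {$}
FOLLOW(S) = {$}
Therefore, FOLLOW(C) = {$}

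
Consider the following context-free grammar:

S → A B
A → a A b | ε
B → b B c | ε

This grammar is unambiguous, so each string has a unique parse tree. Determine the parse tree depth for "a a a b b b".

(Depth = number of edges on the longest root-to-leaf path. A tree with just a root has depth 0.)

5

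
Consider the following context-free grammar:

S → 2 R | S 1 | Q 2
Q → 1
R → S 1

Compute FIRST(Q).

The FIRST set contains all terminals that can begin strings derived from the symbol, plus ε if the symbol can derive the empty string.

We compute FIRST(Q) using the standard algorithm.
FIRST(Q) = {1}
FIRST(R) = {1, 2}
FIRST(S) = {1, 2}
Therefore, FIRST(Q) = {1}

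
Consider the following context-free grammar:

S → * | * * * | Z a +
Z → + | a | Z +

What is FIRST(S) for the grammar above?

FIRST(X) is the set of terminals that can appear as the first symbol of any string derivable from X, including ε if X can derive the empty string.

We compute FIRST(S) using the standard algorithm.
FIRST(S) = {*, +, a}
FIRST(Z) = {+, a}
Therefore, FIRST(S) = {*, +, a}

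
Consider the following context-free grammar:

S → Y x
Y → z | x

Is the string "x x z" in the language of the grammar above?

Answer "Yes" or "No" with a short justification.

No - no valid derivation exists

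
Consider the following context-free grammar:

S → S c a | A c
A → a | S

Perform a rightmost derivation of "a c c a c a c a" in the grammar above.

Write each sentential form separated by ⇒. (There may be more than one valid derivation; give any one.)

S ⇒ S c a ⇒ S c a c a ⇒ S c a c a c a ⇒ A c c a c a c a ⇒ a c c a c a c a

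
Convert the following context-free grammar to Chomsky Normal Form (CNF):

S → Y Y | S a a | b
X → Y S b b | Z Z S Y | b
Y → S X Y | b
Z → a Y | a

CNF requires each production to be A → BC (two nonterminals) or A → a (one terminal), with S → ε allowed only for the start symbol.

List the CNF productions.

TA → a; S → b; TB → b; X → b; Y → b; Z → a; S → Y Y; S → S X0; X0 → TA TA; X → Y X1; X1 → S X2; X2 → TB TB; X → Z X3; X3 → Z X4; X4 → S Y; Y → S X5; X5 → X Y; Z → TA Y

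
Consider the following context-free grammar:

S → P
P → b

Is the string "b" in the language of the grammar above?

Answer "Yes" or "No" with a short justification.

Yes - a valid derivation exists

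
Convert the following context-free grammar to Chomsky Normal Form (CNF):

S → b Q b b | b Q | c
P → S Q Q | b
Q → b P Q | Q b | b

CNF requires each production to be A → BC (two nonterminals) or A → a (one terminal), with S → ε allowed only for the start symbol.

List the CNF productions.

TB → b; S → c; P → b; Q → b; S → TB X0; X0 → Q X1; X1 → TB TB; S → TB Q; P → S X2; X2 → Q Q; Q → TB X3; X3 → P Q; Q → Q TB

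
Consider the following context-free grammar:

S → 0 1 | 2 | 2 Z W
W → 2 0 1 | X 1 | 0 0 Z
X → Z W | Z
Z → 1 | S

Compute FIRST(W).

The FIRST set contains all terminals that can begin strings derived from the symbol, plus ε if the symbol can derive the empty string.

We compute FIRST(W) using the standard algorithm.
FIRST(S) = {0, 2}
FIRST(W) = {0, 1, 2}
FIRST(X) = {0, 1, 2}
FIRST(Z) = {0, 1, 2}
Therefore, FIRST(W) = {0, 1, 2}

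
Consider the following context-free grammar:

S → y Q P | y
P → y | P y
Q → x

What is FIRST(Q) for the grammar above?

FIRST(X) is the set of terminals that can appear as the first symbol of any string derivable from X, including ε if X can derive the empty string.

We compute FIRST(Q) using the standard algorithm.
FIRST(P) = {y}
FIRST(Q) = {x}
FIRST(S) = {y}
Therefore, FIRST(Q) = {x}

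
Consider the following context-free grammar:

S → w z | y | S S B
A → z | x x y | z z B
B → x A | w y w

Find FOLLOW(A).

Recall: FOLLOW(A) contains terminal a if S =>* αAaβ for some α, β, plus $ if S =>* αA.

We compute FOLLOW(A) using the standard algorithm.
FOLLOW(S) starts with {$}.
FIRST(A) = {x, z}
FIRST(B) = {w, x}
FIRST(S) = {w, y}
FOLLOW(A) = {$, w, x, y}
FOLLOW(B) = {$, w, x, y}
FOLLOW(S) = {$, w, x, y}
Therefore, FOLLOW(A) = {$, w, x, y}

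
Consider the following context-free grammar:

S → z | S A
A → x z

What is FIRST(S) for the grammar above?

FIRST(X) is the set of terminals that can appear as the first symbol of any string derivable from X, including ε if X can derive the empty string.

We compute FIRST(S) using the standard algorithm.
FIRST(A) = {x}
FIRST(S) = {z}
Therefore, FIRST(S) = {z}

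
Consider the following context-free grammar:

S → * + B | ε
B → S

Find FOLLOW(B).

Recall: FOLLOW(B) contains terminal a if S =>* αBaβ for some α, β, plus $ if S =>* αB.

We compute FOLLOW(B) using the standard algorithm.
FOLLOW(S) starts with {$}.
FIRST(B) = {*, ε}
FIRST(S) = {*, ε}
FOLLOW(B) = {$}
FOLLOW(S) = {$}
Therefore, FOLLOW(B) = {$}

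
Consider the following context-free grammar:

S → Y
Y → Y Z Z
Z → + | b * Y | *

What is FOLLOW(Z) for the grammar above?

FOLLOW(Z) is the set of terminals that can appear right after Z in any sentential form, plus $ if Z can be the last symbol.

We compute FOLLOW(Z) using the standard algorithm.
FOLLOW(S) starts with {$}.
FIRST(S) = {}
FIRST(Y) = {}
FIRST(Z) = {*, +, b}
FOLLOW(S) = {$}
FOLLOW(Y) = {$, *, +, b}
FOLLOW(Z) = {$, *, +, b}
Therefore, FOLLOW(Z) = {$, *, +, b}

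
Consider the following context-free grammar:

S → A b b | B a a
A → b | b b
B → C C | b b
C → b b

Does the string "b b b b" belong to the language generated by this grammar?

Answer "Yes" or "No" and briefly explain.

Yes - a valid derivation exists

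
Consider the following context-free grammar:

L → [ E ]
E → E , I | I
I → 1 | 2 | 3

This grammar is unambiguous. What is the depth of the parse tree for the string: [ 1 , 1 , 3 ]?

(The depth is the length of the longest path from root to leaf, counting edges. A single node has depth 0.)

5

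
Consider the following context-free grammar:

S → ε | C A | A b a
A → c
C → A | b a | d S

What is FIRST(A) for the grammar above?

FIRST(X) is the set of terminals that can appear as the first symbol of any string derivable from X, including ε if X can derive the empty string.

We compute FIRST(A) using the standard algorithm.
FIRST(A) = {c}
FIRST(C) = {b, c, d}
FIRST(S) = {b, c, d, ε}
Therefore, FIRST(A) = {c}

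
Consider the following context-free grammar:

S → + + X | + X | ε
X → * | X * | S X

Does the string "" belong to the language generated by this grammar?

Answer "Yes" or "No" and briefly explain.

Yes - a valid derivation exists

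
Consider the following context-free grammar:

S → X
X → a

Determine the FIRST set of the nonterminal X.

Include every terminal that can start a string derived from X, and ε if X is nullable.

We compute FIRST(X) using the standard algorithm.
FIRST(S) = {a}
FIRST(X) = {a}
Therefore, FIRST(X) = {a}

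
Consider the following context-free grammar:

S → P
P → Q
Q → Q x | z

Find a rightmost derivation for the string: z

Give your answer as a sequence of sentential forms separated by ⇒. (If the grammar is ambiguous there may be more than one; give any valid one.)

S ⇒ P ⇒ Q ⇒ z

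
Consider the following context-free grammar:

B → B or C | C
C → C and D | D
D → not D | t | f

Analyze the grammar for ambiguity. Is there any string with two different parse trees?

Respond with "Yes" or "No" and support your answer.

No - the grammar is unambiguous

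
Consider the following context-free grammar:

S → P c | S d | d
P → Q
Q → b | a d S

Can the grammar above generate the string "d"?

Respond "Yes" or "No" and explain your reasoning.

Yes - a valid derivation exists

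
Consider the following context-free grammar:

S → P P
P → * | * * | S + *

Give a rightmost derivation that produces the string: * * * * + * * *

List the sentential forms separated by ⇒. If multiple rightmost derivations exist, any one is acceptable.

S ⇒ P P ⇒ P * * ⇒ S + * * * ⇒ P P + * * * ⇒ P * * + * * * ⇒ * * * * + * * *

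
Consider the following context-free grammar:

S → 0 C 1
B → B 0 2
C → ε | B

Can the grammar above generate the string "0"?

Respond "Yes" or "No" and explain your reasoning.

No - no valid derivation exists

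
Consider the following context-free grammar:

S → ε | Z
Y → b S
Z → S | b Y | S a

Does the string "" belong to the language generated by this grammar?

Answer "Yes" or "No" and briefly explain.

Yes - a valid derivation exists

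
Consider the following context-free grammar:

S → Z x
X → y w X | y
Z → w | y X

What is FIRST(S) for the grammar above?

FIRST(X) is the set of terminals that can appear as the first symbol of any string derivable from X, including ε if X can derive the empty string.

We compute FIRST(S) using the standard algorithm.
FIRST(S) = {w, y}
FIRST(X) = {y}
FIRST(Z) = {w, y}
Therefore, FIRST(S) = {w, y}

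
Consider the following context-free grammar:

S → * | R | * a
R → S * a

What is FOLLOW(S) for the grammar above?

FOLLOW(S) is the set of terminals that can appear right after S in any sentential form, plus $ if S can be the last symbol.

We compute FOLLOW(S) using the standard algorithm.
FOLLOW(S) starts with {$}.
FIRST(R) = {*}
FIRST(S) = {*}
FOLLOW(R) = {$, *}
FOLLOW(S) = {$, *}
Therefore, FOLLOW(S) = {$, *}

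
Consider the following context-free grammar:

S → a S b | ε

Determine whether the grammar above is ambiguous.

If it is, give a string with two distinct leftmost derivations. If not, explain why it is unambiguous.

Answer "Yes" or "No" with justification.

No - the grammar is unambiguous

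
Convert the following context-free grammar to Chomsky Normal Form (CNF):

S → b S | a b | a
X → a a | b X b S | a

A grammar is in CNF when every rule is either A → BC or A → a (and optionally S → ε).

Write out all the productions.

TB → b; TA → a; S → a; X → a; S → TB S; S → TA TB; X → TA TA; X → TB X0; X0 → X X1; X1 → TB S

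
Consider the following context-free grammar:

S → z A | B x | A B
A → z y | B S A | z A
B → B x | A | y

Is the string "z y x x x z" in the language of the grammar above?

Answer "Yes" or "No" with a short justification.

No - no valid derivation exists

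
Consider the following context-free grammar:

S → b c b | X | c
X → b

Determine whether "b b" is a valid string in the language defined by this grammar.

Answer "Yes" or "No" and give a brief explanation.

No - no valid derivation exists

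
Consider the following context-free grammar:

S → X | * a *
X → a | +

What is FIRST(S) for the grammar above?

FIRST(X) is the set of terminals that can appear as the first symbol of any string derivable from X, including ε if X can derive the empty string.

We compute FIRST(S) using the standard algorithm.
FIRST(S) = {*, +, a}
FIRST(X) = {+, a}
Therefore, FIRST(S) = {*, +, a}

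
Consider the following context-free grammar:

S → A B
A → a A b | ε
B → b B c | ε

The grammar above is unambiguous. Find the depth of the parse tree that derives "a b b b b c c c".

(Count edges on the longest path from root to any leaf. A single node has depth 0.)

5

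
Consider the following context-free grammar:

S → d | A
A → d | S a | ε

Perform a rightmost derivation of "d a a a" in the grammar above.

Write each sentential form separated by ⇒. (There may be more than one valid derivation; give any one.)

S ⇒ A ⇒ S a ⇒ A a ⇒ S a a ⇒ A a a ⇒ S a a a ⇒ d a a a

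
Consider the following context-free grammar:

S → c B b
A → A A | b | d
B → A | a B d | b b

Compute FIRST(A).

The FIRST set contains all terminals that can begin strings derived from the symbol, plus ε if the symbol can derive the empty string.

We compute FIRST(A) using the standard algorithm.
FIRST(A) = {b, d}
FIRST(B) = {a, b, d}
FIRST(S) = {c}
Therefore, FIRST(A) = {b, d}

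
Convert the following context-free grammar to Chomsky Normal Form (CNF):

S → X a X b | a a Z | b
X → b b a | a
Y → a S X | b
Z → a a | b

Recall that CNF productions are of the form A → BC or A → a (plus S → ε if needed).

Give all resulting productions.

TA → a; TB → b; S → b; X → a; Y → b; Z → b; S → X X0; X0 → TA X1; X1 → X TB; S → TA X2; X2 → TA Z; X → TB X3; X3 → TB TA; Y → TA X4; X4 → S X; Z → TA TA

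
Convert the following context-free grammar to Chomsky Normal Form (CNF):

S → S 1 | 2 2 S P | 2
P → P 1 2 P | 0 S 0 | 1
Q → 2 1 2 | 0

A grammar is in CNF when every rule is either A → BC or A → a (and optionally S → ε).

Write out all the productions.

T1 → 1; T2 → 2; S → 2; T0 → 0; P → 1; Q → 0; S → S T1; S → T2 X0; X0 → T2 X1; X1 → S P; P → P X2; X2 → T1 X3; X3 → T2 P; P → T0 X4; X4 → S T0; Q → T2 X5; X5 → T1 T2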